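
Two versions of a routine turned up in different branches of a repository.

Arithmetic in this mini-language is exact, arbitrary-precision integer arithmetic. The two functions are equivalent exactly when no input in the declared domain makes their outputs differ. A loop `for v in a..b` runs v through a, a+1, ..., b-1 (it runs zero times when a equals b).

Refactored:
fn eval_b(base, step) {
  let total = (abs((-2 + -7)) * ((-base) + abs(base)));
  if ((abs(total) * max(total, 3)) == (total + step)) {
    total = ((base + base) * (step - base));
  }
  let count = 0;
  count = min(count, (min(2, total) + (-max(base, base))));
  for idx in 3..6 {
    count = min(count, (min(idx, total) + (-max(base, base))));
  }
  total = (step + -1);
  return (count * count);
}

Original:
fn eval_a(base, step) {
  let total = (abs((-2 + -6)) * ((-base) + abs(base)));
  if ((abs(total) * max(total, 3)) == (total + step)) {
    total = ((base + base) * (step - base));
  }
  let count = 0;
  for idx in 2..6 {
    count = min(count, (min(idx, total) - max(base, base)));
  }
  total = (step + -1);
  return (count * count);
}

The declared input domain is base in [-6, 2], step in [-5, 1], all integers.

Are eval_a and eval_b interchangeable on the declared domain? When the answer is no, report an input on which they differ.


The one real change (`-6` became `-7`) has no effect anywhere in the declared ranges; all 63 inputs agree.
verdict: equivalent


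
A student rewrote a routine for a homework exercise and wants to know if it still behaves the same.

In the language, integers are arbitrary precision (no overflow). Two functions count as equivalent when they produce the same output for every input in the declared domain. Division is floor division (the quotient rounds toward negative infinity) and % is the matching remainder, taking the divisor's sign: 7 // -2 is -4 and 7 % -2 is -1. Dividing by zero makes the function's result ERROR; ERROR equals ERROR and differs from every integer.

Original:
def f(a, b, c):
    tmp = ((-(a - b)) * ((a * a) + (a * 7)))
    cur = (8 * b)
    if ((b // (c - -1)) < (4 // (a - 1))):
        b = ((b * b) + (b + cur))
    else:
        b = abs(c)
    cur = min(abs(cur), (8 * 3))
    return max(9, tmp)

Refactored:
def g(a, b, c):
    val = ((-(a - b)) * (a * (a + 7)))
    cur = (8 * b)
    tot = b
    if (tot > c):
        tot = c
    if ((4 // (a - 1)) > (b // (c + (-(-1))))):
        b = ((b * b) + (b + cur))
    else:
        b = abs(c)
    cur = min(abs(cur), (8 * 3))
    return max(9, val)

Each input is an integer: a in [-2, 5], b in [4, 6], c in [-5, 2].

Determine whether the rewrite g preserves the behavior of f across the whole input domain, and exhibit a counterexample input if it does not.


The two are interchangeable: arithmetic usage differs; also branching structure differs; also local variable names differ; also statement counts differ; also comparison usage differs, and every declared input agrees.
One worked example (a=1, b=4, c=1) — f: tmp becomes 24; next cur becomes 32; next hits division by zero so the output is ERROR; g: val becomes 24; next cur becomes 32; next tot becomes 4; next (tot > c) evaluates to true; next tot becomes 1; next hits division by zero so the output is ERROR; agreement on ERROR.
Checked all 192 inputs in the declared domain: the outputs agree on every one.
verdict: equivalent


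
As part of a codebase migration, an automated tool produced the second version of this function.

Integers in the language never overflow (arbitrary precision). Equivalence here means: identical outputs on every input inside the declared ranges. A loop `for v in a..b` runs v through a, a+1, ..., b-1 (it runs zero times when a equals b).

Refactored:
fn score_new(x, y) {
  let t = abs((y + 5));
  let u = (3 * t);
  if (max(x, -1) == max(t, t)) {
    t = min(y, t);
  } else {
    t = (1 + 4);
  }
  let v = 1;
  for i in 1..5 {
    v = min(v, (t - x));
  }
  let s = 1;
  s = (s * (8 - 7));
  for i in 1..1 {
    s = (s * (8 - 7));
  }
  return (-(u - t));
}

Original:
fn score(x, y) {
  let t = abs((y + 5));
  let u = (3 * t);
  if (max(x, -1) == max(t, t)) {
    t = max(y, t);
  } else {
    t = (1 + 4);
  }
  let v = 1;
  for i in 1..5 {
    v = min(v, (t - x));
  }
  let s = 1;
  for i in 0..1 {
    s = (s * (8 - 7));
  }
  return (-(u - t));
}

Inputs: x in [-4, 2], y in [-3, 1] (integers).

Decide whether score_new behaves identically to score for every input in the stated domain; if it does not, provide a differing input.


Try x=2, y=-3.
score: t=2, then u=6, then (max(x, -1) == max(t, t)) is true, then t=2, then v=1, then (i=1), then v=0, then (i=2), then v=0, then (i=3), then v=0, then (i=4), then v=0, then s=1, then (i=0), then s=1, then returns -4
score_new: t=2, then u=6, then (max(x, -1) == max(t, t)) is true, then t=-3, then v=1, then (i=1), then v=-5, then (i=2), then v=-5, then (i=3), then v=-5, then (i=4), then v=-5, then s=1, then s=1, then the loop over i runs zero times, then returns -9
-4 != -9, so the rewrite changes behavior.
verdict: not equivalent; witness: x=2, y=-3


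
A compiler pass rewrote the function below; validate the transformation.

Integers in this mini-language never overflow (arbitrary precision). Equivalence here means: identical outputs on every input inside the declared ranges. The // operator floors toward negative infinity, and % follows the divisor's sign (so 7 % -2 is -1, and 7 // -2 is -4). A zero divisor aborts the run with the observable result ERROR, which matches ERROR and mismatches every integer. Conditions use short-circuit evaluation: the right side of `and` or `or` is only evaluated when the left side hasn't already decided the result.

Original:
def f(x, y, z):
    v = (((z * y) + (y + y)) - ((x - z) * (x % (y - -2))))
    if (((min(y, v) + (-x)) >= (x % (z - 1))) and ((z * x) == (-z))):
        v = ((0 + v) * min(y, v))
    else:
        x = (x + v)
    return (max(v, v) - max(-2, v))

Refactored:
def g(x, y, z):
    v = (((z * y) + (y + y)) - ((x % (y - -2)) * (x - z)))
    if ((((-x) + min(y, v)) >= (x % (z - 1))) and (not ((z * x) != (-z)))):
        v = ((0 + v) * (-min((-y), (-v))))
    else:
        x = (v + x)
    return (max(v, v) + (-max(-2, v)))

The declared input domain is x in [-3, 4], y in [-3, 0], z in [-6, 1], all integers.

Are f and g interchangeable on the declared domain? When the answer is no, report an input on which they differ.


The rewrite breaks on x=-1, y=-1, z=-6, where the results are -2 and 0.
f: v becomes 4; next (((min(y, v) + (-x)) >= (x % (z - 1))) and ((z * x) == (-z))) evaluates to true; next v becomes -4; next final value -2
g: v becomes 4; next ((((-x) + min(y, v)) >= (x % (z - 1))) and (not ((z * x) != (-z)))) evaluates to true; next v becomes 16; next final value 0
verdict: not equivalent; witness: x=-1, y=-1, z=-6


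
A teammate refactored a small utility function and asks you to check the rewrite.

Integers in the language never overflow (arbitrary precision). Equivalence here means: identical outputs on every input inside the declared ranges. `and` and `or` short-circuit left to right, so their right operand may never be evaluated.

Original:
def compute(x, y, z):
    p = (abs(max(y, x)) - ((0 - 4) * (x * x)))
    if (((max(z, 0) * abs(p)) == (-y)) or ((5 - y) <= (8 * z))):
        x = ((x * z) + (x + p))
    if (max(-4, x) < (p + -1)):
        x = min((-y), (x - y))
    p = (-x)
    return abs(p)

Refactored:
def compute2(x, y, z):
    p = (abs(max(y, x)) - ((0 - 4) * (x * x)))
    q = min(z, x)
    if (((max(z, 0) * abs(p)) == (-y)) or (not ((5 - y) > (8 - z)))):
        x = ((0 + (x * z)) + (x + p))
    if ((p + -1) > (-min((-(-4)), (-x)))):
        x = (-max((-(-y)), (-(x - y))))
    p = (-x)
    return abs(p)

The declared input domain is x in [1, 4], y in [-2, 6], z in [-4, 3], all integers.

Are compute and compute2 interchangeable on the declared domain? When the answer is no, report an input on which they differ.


x=1, y=-2, z=-2 yields 2 from compute but 4 from compute2.
verdict: not equivalent; witness: x=1, y=-2, z=-2


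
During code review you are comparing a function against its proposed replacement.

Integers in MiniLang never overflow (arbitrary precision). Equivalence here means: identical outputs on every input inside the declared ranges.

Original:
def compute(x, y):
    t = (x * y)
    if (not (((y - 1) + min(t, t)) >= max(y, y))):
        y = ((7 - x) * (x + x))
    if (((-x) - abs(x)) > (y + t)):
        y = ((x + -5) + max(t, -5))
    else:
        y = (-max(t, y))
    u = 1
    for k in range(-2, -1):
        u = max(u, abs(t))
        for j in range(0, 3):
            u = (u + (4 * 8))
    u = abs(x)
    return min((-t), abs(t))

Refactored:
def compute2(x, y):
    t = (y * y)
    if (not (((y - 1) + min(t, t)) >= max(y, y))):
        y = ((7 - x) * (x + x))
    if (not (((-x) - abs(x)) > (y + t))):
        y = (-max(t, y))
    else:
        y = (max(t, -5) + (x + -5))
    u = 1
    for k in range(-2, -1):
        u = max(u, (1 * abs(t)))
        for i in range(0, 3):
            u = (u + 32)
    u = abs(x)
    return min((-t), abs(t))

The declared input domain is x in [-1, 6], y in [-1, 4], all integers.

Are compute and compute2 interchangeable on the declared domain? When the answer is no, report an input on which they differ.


These are not equivalent — on x=-1, y=1 the outputs split (1 vs -1).
compute: t=-1, then (not (((y - 1) + min(t, t)) >= max(y, y))) is true, then y=-16, then (((-x) - abs(x)) > (y + t)) is true, then y=-7, then u=1, then (k=-2), then u=1, then (j=0), then u=33, then (j=1), then u=65, then (j=2), then u=97, then u=1, then returns 1
compute2: t=1, then (not (((y - 1) + min(t, t)) >= max(y, y))) is false, then (not (((-x) - abs(x)) > (y + t))) is true, then y=-1, then u=1, then (k=-2), then u=1, then (i=0), then u=33, then (i=1), then u=65, then (i=2), then u=97, then u=1, then returns -1
verdict: not equivalent; witness: x=-1, y=1


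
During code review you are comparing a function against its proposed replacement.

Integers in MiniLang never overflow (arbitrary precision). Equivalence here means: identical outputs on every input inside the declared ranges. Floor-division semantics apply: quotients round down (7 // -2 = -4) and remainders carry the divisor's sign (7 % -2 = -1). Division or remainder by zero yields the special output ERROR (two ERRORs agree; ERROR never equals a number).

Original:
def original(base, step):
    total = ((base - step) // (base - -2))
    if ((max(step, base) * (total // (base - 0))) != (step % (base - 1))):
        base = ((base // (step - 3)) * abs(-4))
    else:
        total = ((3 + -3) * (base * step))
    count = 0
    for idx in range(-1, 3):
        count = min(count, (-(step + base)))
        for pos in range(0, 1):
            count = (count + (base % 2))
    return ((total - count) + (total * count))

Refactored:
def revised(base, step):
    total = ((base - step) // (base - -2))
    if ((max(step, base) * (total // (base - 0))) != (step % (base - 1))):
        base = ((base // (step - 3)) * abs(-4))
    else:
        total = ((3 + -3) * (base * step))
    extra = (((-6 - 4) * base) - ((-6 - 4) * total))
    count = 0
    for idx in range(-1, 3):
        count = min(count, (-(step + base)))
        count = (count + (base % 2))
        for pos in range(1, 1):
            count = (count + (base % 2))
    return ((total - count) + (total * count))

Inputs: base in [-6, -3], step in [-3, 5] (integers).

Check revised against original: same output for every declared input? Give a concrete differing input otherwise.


Equivalent — the differences include local variable names differ, and arithmetic usage differs, and constant usage differs, and loop structure differs, and statement counts differ, yet no declared input distinguishes the two.
Tracing base=-5, step=1: original: total = 2; ((max(step, base) * (total // (base - 0))) != (step % (base - 1))) -> true; base = 8; count = 0; [idx=-1]; count = -9; [pos=0]; count = -9; [idx=0]; count = -9; [pos=0]; count = -9; [idx=1]; count = -9; [pos=0]; count = -9; [idx=2]; count = -9; [pos=0]; count = -9; return -7 | revised: total = 2; ((max(step, base) * (total // (base - 0))) != (step % (base - 1))) -> true; base = 8; extra = -60; count = 0; [idx=-1]; count = -9; count = -9; the pos loop: no iterations; [idx=0]; count = -9; count = -9; the pos loop: no iterations; [idx=1]; count = -9; count = -9; the pos loop: no iterations; [idx=2]; count = -9; count = -9; the pos loop: no iterations; return -7 — matching result -7.
Checked all 36 inputs in the declared domain: the outputs agree on every one.
verdict: equivalent


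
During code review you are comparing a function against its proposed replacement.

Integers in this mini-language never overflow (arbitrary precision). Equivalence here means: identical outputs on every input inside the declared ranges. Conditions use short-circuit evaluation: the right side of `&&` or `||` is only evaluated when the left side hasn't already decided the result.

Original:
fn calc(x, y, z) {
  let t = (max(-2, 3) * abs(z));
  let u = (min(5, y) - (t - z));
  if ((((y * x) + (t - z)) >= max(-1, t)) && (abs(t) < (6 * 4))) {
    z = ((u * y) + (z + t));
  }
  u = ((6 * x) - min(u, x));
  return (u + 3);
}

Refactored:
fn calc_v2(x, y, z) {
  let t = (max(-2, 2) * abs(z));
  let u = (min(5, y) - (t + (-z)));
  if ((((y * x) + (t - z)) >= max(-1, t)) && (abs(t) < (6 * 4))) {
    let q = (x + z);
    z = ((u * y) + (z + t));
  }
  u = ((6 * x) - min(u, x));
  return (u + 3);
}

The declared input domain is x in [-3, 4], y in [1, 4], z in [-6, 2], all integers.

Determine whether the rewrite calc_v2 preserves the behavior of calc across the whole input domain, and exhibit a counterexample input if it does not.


On input x=-3, y=1, z=-6, calc returns 8 while calc_v2 returns 2.
verdict: not equivalent; witness: x=-3, y=1, z=-6


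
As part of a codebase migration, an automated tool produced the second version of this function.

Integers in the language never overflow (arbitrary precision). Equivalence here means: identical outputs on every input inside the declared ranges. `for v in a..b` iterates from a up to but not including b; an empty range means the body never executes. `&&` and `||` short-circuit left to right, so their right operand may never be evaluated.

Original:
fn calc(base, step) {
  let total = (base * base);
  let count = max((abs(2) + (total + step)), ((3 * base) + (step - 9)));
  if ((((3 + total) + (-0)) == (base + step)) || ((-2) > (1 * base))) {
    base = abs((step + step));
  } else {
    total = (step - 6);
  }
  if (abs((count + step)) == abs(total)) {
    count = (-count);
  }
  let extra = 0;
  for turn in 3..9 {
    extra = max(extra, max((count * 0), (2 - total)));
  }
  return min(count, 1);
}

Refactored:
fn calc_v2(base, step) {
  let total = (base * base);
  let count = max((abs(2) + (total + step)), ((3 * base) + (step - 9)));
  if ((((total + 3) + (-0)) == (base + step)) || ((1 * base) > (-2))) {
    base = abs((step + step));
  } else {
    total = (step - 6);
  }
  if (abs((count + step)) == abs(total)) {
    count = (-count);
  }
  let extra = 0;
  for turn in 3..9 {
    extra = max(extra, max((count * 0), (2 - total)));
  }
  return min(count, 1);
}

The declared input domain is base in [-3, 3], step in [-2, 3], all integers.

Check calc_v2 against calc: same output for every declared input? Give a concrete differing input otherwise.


Run the pair on base=-3, step=-1.
calc: total = 9; count = 10; ((((3 + total) + (-0)) == (base + step)) || ((-2) > (1 * base))) -> true; base = 2; (abs((count + step)) == abs(total)) -> true; count = -10; extra = 0; [turn=3]; extra = 0; [turn=4]; extra = 0; [turn=5]; extra = 0; [turn=6]; extra = 0; [turn=7]; extra = 0; [turn=8]; extra = 0; return -10
calc_v2: total = 9; count = 10; ((((total + 3) + (-0)) == (base + step)) || ((1 * base) > (-2))) -> false; total = -7; (abs((count + step)) == abs(total)) -> false; extra = 0; [turn=3]; extra = 9; [turn=4]; extra = 9; [turn=5]; extra = 9; [turn=6]; extra = 9; [turn=7]; extra = 9; [turn=8]; extra = 9; return 1
-10 != 1, so the rewrite changes behavior.
verdict: not equivalent; witness: base=-3, step=-1


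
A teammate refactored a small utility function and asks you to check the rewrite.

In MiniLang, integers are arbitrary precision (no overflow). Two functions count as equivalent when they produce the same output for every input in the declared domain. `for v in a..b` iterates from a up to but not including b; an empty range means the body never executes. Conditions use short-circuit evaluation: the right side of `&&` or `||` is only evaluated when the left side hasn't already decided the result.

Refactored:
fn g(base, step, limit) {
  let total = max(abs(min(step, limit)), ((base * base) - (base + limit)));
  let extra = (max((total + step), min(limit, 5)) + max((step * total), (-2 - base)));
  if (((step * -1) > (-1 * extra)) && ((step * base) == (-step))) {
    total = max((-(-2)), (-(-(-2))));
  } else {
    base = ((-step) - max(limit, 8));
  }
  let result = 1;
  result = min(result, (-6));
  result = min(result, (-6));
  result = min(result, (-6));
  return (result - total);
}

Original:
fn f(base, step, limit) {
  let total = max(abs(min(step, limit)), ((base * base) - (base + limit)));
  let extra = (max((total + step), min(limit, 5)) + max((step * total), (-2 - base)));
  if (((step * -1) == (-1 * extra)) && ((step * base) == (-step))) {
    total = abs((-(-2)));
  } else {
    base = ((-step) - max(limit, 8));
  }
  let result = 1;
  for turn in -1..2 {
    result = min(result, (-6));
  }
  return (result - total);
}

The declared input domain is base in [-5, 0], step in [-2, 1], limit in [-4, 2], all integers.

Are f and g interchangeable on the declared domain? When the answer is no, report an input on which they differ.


Try base=-5, step=0, limit=-4.
f: total=34, then extra=37, then (((step * -1) == (-1 * extra)) && ((step * base) == (-step))) is false, then base=-8, then result=1, then (turn=-1), then result=-6, then (turn=0), then result=-6, then (turn=1), then result=-6, then returns -40
g: total=34, then extra=37, then (((step * -1) > (-1 * extra)) && ((step * base) == (-step))) is true, then total=2, then result=1, then result=-6, then result=-6, then result=-6, then returns -8
-40 != -8, so the rewrite changes behavior.
verdict: not equivalent; witness: base=-5, step=0, limit=-4


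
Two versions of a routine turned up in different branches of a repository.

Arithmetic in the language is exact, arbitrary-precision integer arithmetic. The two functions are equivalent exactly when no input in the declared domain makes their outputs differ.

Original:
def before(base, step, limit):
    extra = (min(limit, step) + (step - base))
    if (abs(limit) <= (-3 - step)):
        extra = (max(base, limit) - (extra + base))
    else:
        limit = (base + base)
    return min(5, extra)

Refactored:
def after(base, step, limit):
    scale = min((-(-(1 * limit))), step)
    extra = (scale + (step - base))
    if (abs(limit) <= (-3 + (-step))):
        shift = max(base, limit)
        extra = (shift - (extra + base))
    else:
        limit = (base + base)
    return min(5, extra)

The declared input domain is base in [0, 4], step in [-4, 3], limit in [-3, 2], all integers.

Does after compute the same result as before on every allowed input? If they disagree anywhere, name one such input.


Behavior is preserved: although statement counts differ; local variable names differ; constant usage differs; arithmetic usage differs, the outputs never diverge.
One worked example (base=1, step=-1, limit=1) — before: extra becomes -3; next (abs(limit) <= (-3 - step)) evaluates to false; next limit becomes 2; next final value -3; after: scale becomes -1; next extra becomes -3; next (abs(limit) <= (-3 + (-step))) evaluates to false; next limit becomes 2; next final value -3; agreement on -3.
Every one of the 240 inputs gives matching results.
verdict: equivalent


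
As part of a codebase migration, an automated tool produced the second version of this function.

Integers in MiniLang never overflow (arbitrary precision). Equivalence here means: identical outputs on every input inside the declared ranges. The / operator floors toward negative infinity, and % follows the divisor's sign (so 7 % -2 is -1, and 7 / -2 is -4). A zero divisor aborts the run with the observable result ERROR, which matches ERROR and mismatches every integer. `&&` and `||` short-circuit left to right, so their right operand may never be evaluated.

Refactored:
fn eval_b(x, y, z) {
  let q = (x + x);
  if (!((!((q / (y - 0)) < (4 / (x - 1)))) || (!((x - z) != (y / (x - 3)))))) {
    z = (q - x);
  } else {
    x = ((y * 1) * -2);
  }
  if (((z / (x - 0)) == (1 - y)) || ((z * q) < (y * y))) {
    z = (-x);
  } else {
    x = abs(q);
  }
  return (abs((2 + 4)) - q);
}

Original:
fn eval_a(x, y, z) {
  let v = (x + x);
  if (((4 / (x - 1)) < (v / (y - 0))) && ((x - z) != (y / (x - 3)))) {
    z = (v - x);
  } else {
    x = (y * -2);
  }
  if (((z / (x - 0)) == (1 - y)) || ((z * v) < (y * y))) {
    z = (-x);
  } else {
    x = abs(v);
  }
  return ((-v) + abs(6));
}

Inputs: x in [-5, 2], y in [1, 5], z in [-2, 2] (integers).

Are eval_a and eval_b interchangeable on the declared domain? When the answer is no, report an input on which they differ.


Not equivalent: x=0, y=1, z=-2 separates them (ERROR vs 6).
eval_a: v = 0; (((4 / (x - 1)) < (v / (y - 0))) && ((x - z) != (y / (x - 3)))) -> true; z = 0; division by zero -> ERROR
eval_b: q = 0; (!((!((q / (y - 0)) < (4 / (x - 1)))) || (!((x - z) != (y / (x - 3)))))) -> false; x = -2; (((z / (x - 0)) == (1 - y)) || ((z * q) < (y * y))) -> true; z = 2; return 6
verdict: not equivalent; witness: x=0, y=1, z=-2


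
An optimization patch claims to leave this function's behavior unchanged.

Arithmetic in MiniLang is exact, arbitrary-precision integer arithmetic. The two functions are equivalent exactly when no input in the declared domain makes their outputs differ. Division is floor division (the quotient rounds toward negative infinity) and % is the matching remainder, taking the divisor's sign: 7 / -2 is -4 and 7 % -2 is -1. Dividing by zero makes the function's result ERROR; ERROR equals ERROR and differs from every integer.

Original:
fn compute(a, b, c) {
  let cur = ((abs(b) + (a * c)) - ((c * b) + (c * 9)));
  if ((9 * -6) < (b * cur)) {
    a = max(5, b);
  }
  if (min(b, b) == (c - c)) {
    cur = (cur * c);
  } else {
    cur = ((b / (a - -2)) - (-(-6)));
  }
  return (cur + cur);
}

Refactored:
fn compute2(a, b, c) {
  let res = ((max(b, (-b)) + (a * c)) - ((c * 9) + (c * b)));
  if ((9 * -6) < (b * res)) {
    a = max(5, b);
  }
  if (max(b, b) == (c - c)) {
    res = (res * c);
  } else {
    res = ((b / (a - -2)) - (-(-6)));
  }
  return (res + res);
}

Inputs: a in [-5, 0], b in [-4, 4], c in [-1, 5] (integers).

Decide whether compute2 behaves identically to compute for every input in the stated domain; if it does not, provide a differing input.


Equivalent. The edit looks behavioral (`min(b, b)` became `max(b, b)`), but over these ranges it never changes the outcome.
Across all 378 domain points the two functions coincide.
Spot check at a=-3, b=0, c=4 — compute: cur=-48, then ((9 * -6) < (b * cur)) is true, then a=5, then (min(b, b) == (c - c)) is true, then cur=-192, then returns -384. compute2: res=-48, then ((9 * -6) < (b * res)) is true, then a=5, then (max(b, b) == (c - c)) is true, then res=-192, then returns -384. Both give -384.
verdict: equivalent


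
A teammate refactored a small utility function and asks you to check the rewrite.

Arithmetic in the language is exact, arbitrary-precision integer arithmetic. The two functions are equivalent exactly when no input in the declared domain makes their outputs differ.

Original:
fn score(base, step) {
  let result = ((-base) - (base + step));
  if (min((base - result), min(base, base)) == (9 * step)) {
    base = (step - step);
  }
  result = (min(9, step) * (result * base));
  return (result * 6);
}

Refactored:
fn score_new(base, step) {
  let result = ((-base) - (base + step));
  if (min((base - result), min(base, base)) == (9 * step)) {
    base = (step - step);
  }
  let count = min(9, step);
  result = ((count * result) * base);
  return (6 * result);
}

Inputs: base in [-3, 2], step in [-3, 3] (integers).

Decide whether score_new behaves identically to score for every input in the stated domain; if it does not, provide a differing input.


Reading the diff, among the changes: statement counts differ, local variable names differ.
Tracing base=1, step=1: score: result becomes -3; next (min((base - result), min(base, base)) == (9 * step)) evaluates to false; next result becomes -3; next final value -18 | score_new: result becomes -3; next (min((base - result), min(base, base)) == (9 * step)) evaluates to false; next count becomes 1; next result becomes -3; next final value -18 — matching result -18.
An exhaustive pass over the 42 declared inputs shows identical outputs.
verdict: equivalent


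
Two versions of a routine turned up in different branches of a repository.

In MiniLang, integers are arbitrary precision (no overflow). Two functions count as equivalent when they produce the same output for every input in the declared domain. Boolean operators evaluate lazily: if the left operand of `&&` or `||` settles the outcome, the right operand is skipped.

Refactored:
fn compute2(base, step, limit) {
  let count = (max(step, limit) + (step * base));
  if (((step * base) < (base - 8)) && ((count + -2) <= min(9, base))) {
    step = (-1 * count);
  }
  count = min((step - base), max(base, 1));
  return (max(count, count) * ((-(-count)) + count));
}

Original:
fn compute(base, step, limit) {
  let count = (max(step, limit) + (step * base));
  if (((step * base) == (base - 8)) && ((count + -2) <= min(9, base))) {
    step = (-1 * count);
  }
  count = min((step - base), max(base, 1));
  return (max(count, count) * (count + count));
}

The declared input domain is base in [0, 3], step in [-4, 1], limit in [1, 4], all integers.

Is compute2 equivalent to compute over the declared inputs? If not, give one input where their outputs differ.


Consider the input base=2, step=-4, limit=1.
compute: count := -7 | (((step * base) == (base - 8)) && ((count + -2) <= min(9, base))): false | count := -6 | result 72
compute2: count := -7 | (((step * base) < (base - 8)) && ((count + -2) <= min(9, base))): true | step := 7 | count := 2 | result 8
72 and 8 differ, so these are not the same function on this domain.
verdict: not equivalent; witness: base=2, step=-4, limit=1


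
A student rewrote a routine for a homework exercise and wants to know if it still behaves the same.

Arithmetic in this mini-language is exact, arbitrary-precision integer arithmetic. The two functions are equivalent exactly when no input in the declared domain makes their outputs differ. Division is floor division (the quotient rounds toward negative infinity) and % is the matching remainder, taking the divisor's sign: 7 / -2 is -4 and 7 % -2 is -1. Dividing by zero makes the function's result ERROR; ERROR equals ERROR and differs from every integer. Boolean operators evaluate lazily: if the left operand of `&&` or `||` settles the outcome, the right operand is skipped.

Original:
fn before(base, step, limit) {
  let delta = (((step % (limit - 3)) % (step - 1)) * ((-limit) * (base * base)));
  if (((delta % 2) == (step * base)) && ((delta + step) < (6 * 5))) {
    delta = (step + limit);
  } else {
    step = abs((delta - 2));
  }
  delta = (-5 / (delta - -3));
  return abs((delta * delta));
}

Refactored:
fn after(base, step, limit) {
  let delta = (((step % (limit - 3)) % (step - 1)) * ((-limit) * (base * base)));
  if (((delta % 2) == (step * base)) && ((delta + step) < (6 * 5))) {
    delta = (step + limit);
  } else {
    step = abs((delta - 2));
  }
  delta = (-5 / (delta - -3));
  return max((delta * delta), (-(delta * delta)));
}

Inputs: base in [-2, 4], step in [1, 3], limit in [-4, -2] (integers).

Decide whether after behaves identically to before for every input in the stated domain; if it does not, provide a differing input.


Comparing the listings, the differences include: arithmetic usage differs, min/max/abs usage differs.
Tracing base=3, step=3, limit=-3: before: delta becomes 27; next (((delta % 2) == (step * base)) && ((delta + step) < (6 * 5))) evaluates to false; next step becomes 25; next delta becomes -1; next final value 1 | after: delta becomes 27; next (((delta % 2) == (step * base)) && ((delta + step) < (6 * 5))) evaluates to false; next step becomes 25; next delta becomes -1; next final value 1 — matching result 1.
Every one of the 63 inputs gives matching results.
verdict: equivalent


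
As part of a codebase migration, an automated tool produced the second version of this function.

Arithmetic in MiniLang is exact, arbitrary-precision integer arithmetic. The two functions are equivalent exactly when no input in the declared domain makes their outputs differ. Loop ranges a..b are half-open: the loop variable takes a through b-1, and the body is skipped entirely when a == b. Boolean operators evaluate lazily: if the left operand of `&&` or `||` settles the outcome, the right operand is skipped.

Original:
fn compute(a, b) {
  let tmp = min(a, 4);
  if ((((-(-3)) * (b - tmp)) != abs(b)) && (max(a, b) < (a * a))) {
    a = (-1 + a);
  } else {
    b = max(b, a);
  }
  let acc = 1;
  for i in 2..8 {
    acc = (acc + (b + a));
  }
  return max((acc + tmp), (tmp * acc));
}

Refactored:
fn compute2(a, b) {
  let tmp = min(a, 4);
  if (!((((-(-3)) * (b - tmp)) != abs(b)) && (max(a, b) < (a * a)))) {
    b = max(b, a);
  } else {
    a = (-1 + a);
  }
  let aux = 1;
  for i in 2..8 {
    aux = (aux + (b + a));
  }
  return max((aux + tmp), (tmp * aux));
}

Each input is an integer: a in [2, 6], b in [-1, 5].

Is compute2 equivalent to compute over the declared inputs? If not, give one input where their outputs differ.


Behavior is preserved: although boolean connective usage differs; also local variable names differ, the outputs never diverge.
One worked example (a=3, b=3) — compute: tmp=3, then ((((-(-3)) * (b - tmp)) != abs(b)) && (max(a, b) < (a * a))) is true, then a=2, then acc=1, then (i=2), then acc=6, then (i=3), then acc=11, then (i=4), then acc=16, then (i=5), then acc=21, then (i=6), then acc=26, then (i=7), then acc=31, then returns 93; compute2: tmp=3, then (!((((-(-3)) * (b - tmp)) != abs(b)) && (max(a, b) < (a * a)))) is false, then a=2, then aux=1, then (i=2), then aux=6, then (i=3), then aux=11, then (i=4), then aux=16, then (i=5), then aux=21, then (i=6), then aux=26, then (i=7), then aux=31, then returns 93; agreement on 93.
An exhaustive pass over the 35 declared inputs shows identical outputs.
verdict: equivalent


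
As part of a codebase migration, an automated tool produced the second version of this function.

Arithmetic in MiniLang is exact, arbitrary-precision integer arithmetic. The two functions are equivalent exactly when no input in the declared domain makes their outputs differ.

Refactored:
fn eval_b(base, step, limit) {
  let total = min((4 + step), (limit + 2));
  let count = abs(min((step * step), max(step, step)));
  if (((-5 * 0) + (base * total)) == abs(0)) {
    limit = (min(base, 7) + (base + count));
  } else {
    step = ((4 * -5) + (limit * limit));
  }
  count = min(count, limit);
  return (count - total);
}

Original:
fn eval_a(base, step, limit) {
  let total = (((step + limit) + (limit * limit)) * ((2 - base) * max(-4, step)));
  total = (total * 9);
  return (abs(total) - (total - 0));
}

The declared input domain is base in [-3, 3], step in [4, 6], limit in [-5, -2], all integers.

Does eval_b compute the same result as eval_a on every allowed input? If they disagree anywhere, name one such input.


These are not equivalent — on base=-3, step=4, limit=-5 the outputs split (0 vs -2).
eval_a: total := 480 | total := 4320 | result 0
eval_b: total := -3 | count := 4 | (((-5 * 0) + (base * total)) == abs(0)): false | step := 5 | count := -5 | result -2
verdict: not equivalent; witness: base=-3, step=4, limit=-5


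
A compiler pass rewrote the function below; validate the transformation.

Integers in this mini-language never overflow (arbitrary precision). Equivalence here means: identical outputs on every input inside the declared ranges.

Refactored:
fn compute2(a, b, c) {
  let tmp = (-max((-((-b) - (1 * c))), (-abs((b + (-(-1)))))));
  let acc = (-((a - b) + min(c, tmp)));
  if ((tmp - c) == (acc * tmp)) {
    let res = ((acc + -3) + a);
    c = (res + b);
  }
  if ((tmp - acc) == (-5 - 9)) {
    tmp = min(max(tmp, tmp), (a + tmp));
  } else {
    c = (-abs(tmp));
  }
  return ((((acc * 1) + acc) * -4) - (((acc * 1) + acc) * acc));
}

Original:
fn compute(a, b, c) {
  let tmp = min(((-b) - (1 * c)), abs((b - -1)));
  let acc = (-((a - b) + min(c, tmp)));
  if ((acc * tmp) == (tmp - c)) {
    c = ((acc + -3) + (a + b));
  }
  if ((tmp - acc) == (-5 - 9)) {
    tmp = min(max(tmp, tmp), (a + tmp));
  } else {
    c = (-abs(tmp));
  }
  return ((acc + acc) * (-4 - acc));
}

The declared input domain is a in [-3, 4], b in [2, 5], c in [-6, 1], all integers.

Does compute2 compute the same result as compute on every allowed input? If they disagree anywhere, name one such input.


Behavior is preserved: although arithmetic usage differs; and constant usage differs; and local variable names differ; and statement counts differ; and min/max/abs usage differs, the outputs never diverge.
As a probe, take a=0, b=5, c=-1: compute runs tmp becomes -4; next acc becomes 9; next ((acc * tmp) == (tmp - c)) evaluates to false; next ((tmp - acc) == (-5 - 9)) evaluates to false; next c becomes -4; next final value -234; compute2 runs tmp becomes -4; next acc becomes 9; next ((tmp - c) == (acc * tmp)) evaluates to false; next ((tmp - acc) == (-5 - 9)) evaluates to false; next c becomes -4; next final value -234; both end at -234.
Sweeping the whole domain (256 inputs) finds no disagreement.
verdict: equivalent


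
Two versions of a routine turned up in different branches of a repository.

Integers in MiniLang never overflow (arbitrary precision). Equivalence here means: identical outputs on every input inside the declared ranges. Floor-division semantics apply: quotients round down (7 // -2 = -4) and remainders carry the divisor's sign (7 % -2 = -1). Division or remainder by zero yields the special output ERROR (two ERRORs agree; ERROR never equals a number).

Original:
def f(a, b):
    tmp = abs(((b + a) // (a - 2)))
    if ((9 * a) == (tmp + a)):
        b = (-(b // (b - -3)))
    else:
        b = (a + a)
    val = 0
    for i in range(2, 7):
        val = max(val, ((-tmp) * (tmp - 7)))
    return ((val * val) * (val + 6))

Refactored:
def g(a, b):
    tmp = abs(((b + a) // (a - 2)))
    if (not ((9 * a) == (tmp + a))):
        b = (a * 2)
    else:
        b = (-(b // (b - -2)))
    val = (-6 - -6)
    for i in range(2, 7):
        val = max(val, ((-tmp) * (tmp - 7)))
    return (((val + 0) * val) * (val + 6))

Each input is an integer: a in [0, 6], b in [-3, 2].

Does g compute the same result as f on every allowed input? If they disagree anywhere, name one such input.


Equivalent. Although `-3` became `-2`, no input in the stated domain can expose it.
Checked all 42 inputs in the declared domain: the outputs agree on every one.
As a probe, take a=2, b=-2: f runs divide-by-zero, output ERROR; g runs divide-by-zero, output ERROR; both end at ERROR.
verdict: equivalent


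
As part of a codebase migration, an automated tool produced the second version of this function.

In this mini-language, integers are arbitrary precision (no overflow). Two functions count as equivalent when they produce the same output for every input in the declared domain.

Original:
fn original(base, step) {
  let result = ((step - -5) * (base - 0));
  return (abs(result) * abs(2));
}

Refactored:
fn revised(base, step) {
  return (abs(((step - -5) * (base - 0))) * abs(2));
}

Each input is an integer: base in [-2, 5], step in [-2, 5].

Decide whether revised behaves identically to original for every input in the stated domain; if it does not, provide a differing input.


Behavior is preserved: although statement counts differ; also local variable names differ, the outputs never diverge.
Tracing base=5, step=5: original: result becomes 50; next final value 100 | revised: final value 100 — matching result 100.
Checked all 64 inputs in the declared domain: the outputs agree on every one.
verdict: equivalent


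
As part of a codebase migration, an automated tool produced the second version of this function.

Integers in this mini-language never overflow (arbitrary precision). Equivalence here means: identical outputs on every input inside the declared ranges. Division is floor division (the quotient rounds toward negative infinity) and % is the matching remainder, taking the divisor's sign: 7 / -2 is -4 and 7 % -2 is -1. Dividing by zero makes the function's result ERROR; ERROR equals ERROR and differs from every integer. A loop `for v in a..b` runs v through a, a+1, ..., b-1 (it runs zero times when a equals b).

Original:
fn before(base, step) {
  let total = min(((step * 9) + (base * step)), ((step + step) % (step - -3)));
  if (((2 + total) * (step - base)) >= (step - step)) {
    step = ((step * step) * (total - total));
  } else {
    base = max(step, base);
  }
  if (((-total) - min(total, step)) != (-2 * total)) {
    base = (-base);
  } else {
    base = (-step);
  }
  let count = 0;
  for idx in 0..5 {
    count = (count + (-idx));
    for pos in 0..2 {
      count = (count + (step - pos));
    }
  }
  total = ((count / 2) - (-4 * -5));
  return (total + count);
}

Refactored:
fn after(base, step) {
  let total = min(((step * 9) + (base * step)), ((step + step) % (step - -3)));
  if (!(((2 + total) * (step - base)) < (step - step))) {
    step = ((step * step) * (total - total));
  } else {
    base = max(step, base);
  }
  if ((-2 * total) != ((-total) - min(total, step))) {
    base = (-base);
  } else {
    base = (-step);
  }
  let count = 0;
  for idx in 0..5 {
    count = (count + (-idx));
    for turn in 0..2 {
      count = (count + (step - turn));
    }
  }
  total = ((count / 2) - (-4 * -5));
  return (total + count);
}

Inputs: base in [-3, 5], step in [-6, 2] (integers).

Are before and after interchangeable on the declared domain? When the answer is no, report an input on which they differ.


Equivalent — the differences include local variable names differ; and comparison usage differs; and boolean connective usage differs, yet no declared input distinguishes the two.
As a probe, take base=5, step=1: before runs total=2, then (((2 + total) * (step - base)) >= (step - step)) is false, then base=5, then (((-total) - min(total, step)) != (-2 * total)) is true, then base=-5, then count=0, then (idx=0), then count=0, then (pos=0), then count=1, then (pos=1), then count=1, then (idx=1), then count=0, then (pos=0), then count=1, then (pos=1), then count=1, then (idx=2), then count=-1, then (pos=0), then count=0, then (pos=1), then count=0, then (idx=3), then count=-3, then (pos=0), then count=-2, then (pos=1), then count=-2, then (idx=4), then count=-6, then (pos=0), then count=-5, then (pos=1), then count=-5, then total=-23, then returns -28; after runs total=2, then (!(((2 + total) * (step - base)) < (step - step))) is false, then base=5, then ((-2 * total) != ((-total) - min(total, step))) is true, then base=-5, then count=0, then (idx=0), then count=0, then (turn=0), then count=1, then (turn=1), then count=1, then (idx=1), then count=0, then (turn=0), then count=1, then (turn=1), then count=1, then (idx=2), then count=-1, then (turn=0), then count=0, then (turn=1), then count=0, then (idx=3), then count=-3, then (turn=0), then count=-2, then (turn=1), then count=-2, then (idx=4), then count=-6, then (turn=0), then count=-5, then (turn=1), then count=-5, then total=-23, then returns -28; both end at -28.
Across all 81 domain points the two functions coincide.
verdict: equivalent


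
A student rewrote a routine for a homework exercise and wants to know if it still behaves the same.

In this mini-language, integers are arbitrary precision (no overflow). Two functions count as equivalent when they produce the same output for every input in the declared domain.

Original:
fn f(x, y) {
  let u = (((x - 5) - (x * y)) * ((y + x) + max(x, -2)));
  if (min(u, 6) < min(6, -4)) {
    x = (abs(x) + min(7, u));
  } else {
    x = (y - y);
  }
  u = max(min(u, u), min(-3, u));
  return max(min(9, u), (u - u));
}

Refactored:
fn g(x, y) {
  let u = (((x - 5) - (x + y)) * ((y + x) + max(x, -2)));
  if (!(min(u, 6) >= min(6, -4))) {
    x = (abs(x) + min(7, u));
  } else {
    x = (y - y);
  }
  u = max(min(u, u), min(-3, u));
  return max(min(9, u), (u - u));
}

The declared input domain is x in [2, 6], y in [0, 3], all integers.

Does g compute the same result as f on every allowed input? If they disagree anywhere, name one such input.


Input x=6, y=0: 9 from f versus 0 from g.
verdict: not equivalent; witness: x=6, y=0
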